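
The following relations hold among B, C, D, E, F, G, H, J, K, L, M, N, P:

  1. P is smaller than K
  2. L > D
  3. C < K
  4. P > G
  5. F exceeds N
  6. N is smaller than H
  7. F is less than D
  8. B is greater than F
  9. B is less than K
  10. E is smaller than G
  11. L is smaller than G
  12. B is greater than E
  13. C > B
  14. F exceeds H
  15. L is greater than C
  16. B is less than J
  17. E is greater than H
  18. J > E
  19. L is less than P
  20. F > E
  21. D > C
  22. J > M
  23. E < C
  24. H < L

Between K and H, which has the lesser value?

H < E and E < F give H < F.
Then F < B extends the chain to B.
With B < C: H < E < F < B < C.
Then C < D extends the chain to D.
With D < L: H < E < F < B < C < D < L.
Then L < G extends the chain to G.
With G < P: H < E < F < B < C < D < L < G < P.
Then P < K extends the chain to K.
So H < K; H is the smaller of the two.

H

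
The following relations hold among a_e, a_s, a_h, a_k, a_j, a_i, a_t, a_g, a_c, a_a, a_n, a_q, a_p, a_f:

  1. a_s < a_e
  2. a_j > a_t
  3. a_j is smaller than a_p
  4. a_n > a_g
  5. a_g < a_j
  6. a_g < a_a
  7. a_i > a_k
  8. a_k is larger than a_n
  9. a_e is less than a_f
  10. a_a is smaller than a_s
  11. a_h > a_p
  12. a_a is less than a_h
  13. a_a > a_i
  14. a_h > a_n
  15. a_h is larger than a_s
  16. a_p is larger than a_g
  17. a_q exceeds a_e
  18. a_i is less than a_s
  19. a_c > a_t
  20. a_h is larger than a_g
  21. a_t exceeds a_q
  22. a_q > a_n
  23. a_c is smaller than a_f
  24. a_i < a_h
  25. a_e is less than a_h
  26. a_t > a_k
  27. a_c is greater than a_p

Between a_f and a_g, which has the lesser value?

a_g < a_n and a_n < a_k give a_g < a_k.
With a_k < a_i: a_g < a_n < a_k < a_i.
With a_i < a_s: a_g < a_n < a_k < a_i < a_s.
With a_s < a_e: a_g < a_n < a_k < a_i < a_s < a_e.
Then a_e < a_q extends the chain to a_q.
Then a_q < a_t extends the chain to a_t.
With a_t < a_j: a_g < a_n < a_k < a_i < a_s < a_e < a_q < a_t < a_j.
With a_j < a_p: a_g < a_n < a_k < a_i < a_s < a_e < a_q < a_t < a_j < a_p.
With a_p < a_c: a_g < a_n < a_k < a_i < a_s < a_e < a_q < a_t < a_j < a_p < a_c.
Then a_c < a_f extends the chain to a_f.
So a_g < a_f; a_g is the smaller of the two.

a_g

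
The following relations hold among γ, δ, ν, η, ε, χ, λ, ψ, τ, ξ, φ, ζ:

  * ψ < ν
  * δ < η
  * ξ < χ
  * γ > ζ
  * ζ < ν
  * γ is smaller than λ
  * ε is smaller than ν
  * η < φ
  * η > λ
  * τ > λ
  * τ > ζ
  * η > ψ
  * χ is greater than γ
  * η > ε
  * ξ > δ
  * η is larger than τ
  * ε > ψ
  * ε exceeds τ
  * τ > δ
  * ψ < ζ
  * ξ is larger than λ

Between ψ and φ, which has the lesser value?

ψ

ψ < ζ and ζ < γ give ψ < γ.
With γ < λ: ψ < ζ < γ < λ.
With λ < τ: ψ < ζ < γ < λ < τ.
Then τ < ε extends the chain to ε.
Then ε < η extends the chain to η.
Then η < φ extends the chain to φ.
So ψ < φ; ψ is the smaller of the two.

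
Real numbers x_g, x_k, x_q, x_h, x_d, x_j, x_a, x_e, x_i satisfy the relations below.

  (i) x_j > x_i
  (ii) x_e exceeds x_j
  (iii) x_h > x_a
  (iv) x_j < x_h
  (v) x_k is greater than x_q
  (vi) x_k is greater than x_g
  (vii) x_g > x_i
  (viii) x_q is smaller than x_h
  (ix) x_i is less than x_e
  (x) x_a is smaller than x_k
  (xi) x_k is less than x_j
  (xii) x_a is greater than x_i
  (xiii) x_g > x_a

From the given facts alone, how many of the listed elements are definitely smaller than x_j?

5

Directly below x_j: x_i, x_k.
One step further: x_q, x_a, x_g (5 so far).
Nothing else is reachable below x_j; 5 in all.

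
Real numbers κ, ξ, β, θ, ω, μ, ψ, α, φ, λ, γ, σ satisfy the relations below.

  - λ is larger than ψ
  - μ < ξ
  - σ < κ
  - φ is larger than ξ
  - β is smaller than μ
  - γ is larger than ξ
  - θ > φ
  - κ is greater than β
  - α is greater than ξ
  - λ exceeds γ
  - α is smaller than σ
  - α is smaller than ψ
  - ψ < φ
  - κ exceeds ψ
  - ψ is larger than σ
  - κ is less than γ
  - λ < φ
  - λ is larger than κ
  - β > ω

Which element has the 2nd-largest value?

φ

Chaining the given pairs: ω < β < μ < ξ < α < σ < ψ < κ < γ < λ < φ < θ.
The 2nd largest is φ.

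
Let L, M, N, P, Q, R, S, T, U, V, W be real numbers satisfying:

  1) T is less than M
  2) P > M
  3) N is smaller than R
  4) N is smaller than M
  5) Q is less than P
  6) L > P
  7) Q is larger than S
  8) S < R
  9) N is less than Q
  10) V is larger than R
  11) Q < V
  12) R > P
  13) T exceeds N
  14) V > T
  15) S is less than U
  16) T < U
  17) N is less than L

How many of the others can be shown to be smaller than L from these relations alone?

6

The elements the relations force below L are S, N, T, Q, M, P — no chain reaches any other.
That is 6.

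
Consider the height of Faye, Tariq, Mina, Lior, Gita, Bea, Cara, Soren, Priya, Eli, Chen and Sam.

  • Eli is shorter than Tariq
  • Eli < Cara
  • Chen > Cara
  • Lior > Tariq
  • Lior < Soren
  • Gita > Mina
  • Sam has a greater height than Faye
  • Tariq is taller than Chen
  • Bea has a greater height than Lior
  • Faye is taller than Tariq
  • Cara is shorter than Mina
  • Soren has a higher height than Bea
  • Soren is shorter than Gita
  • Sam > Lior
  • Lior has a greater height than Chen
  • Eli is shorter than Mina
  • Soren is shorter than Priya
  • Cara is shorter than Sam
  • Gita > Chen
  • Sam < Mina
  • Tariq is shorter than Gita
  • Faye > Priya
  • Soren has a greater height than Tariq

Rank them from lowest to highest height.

The consecutive links are each given: Eli < Cara; Cara < Chen; Chen < Tariq; Tariq < Lior; Lior < Bea; Bea < Soren; Soren < Priya; Priya < Faye; Faye < Sam; Sam < Mina; Mina < Gita.

Eli < Cara < Chen < Tariq < Lior < Bea < Soren < Priya < Faye < Sam < Mina < Gita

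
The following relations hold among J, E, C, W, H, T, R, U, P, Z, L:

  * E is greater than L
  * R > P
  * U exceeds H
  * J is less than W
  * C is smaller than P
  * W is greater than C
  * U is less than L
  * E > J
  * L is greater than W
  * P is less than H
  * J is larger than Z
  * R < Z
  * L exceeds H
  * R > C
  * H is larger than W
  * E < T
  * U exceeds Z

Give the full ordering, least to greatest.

The consecutive links are each given: C < P; P < R; R < Z; Z < J; J < W; W < H; H < U; U < L; L < E; E < T.

C < P < R < Z < J < W < H < U < L < E < T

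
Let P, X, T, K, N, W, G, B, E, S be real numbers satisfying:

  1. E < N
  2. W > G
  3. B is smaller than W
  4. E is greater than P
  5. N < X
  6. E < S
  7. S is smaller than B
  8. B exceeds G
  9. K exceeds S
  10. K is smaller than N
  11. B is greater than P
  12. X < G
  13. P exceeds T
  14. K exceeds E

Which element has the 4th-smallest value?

S

The consecutive relations fix a unique order: T < P < E < S < K < N < X < G < B < W.
Counting 4 from the smallest end gives S.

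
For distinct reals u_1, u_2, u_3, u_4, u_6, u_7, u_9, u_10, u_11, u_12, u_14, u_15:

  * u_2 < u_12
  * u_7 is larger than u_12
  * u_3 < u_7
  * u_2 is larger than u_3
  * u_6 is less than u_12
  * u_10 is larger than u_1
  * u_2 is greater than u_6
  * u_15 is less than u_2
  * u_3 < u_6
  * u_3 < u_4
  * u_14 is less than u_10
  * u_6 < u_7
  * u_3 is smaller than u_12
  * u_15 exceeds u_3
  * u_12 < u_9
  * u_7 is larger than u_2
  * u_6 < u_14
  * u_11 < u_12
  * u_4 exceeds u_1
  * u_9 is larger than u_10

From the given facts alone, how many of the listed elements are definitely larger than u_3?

Directly above u_3: u_15, u_6, u_2, u_4, u_12, u_7.
One step further: u_14, u_9 (8 so far).
One step further: u_10 (9 so far).
No other element is forced above u_3 by the given relations, so the count is 9.

9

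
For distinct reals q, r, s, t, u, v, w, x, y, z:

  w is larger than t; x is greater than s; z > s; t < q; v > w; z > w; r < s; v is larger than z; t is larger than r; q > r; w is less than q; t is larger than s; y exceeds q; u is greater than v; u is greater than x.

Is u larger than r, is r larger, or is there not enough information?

u

The relevant relations are r < s; s < t; t < w; w < z; z < v; v < u.
Chaining these gives r < s < t < w < z < v < u.
So u is larger.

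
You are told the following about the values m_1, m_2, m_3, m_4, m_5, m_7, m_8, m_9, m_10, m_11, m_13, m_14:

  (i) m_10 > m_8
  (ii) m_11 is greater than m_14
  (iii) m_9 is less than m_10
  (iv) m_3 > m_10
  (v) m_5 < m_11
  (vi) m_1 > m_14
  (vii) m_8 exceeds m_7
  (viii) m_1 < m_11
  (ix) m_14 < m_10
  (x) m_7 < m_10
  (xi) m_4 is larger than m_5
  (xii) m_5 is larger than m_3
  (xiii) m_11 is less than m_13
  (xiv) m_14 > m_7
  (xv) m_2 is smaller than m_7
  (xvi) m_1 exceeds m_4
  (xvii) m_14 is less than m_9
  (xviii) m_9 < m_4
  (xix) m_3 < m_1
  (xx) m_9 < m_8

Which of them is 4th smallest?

m_9

The consecutive relations fix a unique order: m_2 < m_7 < m_14 < m_9 < m_8 < m_10 < m_3 < m_5 < m_4 < m_1 < m_11 < m_13.
Counting 4 from the smallest end gives m_9.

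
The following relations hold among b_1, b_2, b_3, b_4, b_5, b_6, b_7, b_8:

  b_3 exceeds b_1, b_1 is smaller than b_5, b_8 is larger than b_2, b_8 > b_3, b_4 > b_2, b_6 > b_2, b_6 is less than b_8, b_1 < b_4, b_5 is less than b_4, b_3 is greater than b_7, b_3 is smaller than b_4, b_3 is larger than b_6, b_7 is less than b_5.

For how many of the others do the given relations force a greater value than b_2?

4

The elements the relations force above b_2 are b_6, b_3, b_4, b_8 — no chain reaches any other.
That is 4.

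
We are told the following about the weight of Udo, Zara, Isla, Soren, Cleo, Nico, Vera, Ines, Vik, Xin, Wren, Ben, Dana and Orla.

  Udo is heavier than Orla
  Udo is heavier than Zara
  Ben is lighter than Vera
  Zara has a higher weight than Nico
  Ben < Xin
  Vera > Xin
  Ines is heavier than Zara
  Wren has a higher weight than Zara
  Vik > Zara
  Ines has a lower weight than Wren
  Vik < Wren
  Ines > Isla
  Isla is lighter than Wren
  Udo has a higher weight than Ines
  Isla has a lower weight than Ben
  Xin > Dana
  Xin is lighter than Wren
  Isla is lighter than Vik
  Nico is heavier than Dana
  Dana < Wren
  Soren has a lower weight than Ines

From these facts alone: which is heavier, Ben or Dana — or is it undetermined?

undetermined

Following every chain through Dana: above Dana we get Nico, Zara, Vik, Ines, Udo, Xin, Wren, Vera.
Ben is not reached, and no chain runs the other way from Ben to Dana.
So the given relations leave the order of Dana and Ben undetermined.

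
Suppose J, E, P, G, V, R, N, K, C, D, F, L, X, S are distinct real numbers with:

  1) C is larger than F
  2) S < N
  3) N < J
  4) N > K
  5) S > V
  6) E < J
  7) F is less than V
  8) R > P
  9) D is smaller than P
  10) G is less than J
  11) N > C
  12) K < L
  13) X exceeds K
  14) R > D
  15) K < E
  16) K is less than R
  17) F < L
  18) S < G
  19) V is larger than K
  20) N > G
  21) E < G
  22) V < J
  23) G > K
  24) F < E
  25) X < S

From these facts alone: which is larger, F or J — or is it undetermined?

J

F < V < S < N < J, by transitivity through V, S, N.
So J is larger.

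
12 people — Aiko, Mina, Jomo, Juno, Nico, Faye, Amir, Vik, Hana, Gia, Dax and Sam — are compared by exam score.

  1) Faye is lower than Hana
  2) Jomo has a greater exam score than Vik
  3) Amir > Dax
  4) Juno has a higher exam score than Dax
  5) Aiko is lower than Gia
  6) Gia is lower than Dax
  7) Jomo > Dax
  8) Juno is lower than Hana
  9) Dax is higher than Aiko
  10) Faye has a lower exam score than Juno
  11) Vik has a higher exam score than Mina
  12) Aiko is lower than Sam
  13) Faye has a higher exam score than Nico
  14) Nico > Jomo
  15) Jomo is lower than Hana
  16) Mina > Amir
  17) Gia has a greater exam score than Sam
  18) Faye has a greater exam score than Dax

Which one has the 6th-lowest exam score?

Mina

Chaining the given pairs: Aiko < Sam < Gia < Dax < Amir < Mina < Vik < Jomo < Nico < Faye < Juno < Hana.
The 6th smallest is Mina.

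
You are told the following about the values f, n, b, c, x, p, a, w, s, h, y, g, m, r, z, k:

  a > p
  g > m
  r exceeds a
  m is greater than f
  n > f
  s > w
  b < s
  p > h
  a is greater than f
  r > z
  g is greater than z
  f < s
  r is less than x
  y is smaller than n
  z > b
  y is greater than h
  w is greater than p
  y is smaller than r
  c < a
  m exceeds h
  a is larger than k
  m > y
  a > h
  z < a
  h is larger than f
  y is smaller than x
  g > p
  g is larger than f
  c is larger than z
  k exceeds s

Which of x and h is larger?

Link the given pairs in sequence: h < p; p < w; w < s; s < k; k < a; a < r; r < x.
Together: h < p < w < s < k < a < r < x.
So h < x; x is the larger of the two.

x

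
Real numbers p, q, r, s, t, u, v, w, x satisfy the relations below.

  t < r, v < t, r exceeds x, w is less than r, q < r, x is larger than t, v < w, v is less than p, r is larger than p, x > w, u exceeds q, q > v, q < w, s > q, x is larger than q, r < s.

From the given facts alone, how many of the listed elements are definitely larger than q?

Directly above q: w, x, u, r, s.
No other element is forced above q by the given relations, so the count is 5.

5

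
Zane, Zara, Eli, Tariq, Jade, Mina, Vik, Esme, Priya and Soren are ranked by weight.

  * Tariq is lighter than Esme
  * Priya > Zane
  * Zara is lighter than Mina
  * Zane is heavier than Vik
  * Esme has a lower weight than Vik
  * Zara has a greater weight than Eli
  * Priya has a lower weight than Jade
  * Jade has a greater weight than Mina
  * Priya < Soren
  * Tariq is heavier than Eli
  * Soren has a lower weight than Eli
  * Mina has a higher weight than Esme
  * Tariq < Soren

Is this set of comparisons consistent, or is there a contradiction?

inconsistent

Chaining the given relations yields Tariq < Esme < Vik < Zane < Priya < Soren < Eli, so Tariq < Eli. But one relation states Eli < Tariq. These cannot both hold.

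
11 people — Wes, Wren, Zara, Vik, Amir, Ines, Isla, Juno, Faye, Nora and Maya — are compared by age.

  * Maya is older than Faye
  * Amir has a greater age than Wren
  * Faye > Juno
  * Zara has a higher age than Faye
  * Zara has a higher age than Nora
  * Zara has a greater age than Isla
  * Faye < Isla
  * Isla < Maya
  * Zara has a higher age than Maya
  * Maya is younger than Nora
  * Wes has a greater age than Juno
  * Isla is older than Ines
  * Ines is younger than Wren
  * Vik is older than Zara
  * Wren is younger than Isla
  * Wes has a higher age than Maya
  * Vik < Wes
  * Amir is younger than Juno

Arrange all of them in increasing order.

Ines < Wren < Amir < Juno < Faye < Isla < Maya < Nora < Zara < Vik < Wes

Each adjacent pair is fixed by a given relation: Ines < Wren; Wren < Amir; Amir < Juno; Juno < Faye; Faye < Isla; Isla < Maya; Maya < Nora; Nora < Zara; Zara < Vik; Vik < Wes. Chaining them end to end gives the full order.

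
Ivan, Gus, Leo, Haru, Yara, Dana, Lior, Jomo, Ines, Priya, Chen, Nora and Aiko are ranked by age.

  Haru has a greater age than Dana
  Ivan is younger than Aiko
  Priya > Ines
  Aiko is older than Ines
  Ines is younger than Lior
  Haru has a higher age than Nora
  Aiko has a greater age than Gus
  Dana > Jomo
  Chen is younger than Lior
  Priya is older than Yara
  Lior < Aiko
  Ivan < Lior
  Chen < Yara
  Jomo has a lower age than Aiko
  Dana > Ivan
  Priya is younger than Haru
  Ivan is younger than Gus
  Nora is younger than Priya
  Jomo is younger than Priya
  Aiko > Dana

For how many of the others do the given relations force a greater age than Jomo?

4

Directly above Jomo: Dana, Priya, Aiko.
One step further: Haru (4 so far).
No other element is forced above Jomo by the given relations, so the count is 4.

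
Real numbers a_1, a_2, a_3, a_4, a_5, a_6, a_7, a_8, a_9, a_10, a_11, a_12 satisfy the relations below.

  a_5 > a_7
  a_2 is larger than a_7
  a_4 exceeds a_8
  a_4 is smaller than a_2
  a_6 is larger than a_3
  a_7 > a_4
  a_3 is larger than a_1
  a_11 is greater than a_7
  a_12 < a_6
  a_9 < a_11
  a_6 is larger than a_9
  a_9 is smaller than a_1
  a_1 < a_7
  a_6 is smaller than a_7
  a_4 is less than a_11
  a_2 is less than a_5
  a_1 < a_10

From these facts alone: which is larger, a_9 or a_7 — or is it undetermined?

Chaining the given relations: a_9 < a_1 < a_3 < a_6 < a_7.
So a_7 is larger.

a_7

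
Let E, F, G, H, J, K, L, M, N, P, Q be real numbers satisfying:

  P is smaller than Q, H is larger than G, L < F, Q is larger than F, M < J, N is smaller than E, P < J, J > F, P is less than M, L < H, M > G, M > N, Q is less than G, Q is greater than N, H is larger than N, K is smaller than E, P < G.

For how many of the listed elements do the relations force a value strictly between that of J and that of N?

Chaining upward from N reaches: E, Q, G, H, M.
Chaining downward from J reaches: L, P, F, Q, G, M.
Strictly between N and J are those in both lists: Q, G, M — 3 elements.

3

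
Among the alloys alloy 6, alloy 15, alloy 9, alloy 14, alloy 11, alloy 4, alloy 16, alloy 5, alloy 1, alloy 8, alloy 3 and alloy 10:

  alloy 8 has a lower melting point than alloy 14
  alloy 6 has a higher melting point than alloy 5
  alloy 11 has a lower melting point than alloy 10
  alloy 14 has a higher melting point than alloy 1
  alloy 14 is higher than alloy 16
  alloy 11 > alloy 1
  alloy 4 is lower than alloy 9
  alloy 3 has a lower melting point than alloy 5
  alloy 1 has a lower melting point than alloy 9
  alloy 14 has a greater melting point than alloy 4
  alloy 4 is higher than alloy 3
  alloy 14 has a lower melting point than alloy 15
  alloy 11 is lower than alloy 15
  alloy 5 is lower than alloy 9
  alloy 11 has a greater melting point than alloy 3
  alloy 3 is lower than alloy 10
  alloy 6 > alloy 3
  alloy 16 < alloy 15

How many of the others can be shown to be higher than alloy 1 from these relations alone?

5

The elements the relations force above alloy 1 are alloy 11, alloy 14, alloy 10, alloy 15, alloy 9 — no chain reaches any other.
That is 5.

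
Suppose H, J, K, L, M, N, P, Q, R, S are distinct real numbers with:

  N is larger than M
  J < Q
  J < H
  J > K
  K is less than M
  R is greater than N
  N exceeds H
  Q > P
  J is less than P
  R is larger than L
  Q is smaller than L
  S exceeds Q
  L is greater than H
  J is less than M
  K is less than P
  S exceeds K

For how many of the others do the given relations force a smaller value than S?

4

The elements the relations force below S are K, J, P, Q — no chain reaches any other.
That is 4.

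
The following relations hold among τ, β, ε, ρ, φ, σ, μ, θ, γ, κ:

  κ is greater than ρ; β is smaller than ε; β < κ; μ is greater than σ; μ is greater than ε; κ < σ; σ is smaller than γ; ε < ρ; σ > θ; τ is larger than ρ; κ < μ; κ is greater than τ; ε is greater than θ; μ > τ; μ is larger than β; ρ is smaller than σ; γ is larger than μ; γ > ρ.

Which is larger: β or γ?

γ

β < ε < ρ < τ < κ < σ < μ < γ, by transitivity through ε, ρ, τ, κ, σ, μ.
So β < γ; γ is the larger of the two.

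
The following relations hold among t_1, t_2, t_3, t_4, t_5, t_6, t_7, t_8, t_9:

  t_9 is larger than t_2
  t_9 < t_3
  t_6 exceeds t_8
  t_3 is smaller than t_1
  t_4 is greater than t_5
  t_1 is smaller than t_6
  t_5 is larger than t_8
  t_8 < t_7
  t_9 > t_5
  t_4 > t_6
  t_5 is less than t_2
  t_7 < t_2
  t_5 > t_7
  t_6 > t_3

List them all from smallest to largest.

t_8 < t_7 < t_5 < t_2 < t_9 < t_3 < t_1 < t_6 < t_4

Each adjacent pair is fixed by a given relation: t_8 < t_7; t_7 < t_5; t_5 < t_2; t_2 < t_9; t_9 < t_3; t_3 < t_1; t_1 < t_6; t_6 < t_4. Chaining them end to end gives the full order.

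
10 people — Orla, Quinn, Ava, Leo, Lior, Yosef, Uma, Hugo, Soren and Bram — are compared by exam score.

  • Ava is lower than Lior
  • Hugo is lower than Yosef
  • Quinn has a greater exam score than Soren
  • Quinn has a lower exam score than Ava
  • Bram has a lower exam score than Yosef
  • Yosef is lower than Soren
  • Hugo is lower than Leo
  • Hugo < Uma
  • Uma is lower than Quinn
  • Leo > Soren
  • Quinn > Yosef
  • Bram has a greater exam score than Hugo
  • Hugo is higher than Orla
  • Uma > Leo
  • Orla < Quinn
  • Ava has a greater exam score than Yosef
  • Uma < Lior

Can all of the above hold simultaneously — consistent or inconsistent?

The single ordering Orla < Hugo < Bram < Yosef < Soren < Leo < Uma < Quinn < Ava < Lior satisfies every listed relation, so no contradiction arises.

consistent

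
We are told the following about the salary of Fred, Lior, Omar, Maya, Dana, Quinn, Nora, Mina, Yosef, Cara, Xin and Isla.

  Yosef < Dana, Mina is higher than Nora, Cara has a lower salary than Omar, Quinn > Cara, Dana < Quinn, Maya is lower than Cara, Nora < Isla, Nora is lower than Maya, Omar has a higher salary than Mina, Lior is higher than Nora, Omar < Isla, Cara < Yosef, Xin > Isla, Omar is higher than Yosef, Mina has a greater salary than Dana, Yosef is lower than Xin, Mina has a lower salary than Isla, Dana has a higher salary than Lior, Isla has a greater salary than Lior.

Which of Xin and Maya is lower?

Maya

Chaining the given relations: Maya < Cara < Yosef < Dana < Mina < Omar < Isla < Xin.
So Maya < Xin; Maya is the lower of the two.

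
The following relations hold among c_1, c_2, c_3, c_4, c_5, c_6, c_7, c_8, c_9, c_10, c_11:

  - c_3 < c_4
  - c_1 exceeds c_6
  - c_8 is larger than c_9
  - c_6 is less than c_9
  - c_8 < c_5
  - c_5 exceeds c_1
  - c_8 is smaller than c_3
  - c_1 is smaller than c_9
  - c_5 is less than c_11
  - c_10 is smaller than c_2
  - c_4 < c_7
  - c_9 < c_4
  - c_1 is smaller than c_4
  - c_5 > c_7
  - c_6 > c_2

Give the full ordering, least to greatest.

Nothing is placed below c_10, so it is least; from there c_10 < c_2; c_2 < c_6; c_6 < c_1; c_1 < c_9; c_9 < c_8; c_8 < c_3; c_3 < c_4; c_4 < c_7; c_7 < c_5; c_5 < c_11, each given directly.

c_10 < c_2 < c_6 < c_1 < c_9 < c_8 < c_3 < c_4 < c_7 < c_5 < c_11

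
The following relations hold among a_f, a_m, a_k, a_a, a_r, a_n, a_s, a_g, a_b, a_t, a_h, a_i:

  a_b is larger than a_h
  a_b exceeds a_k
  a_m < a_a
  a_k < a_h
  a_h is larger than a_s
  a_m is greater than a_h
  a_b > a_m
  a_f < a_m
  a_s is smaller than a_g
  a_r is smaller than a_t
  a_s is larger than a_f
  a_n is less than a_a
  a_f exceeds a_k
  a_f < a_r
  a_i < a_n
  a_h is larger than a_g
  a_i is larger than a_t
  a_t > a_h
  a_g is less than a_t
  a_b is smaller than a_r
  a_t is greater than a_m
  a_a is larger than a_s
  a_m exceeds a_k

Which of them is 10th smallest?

The consecutive relations fix a unique order: a_k < a_f < a_s < a_g < a_h < a_m < a_b < a_r < a_t < a_i < a_n < a_a.
The 10th smallest is a_i.

a_i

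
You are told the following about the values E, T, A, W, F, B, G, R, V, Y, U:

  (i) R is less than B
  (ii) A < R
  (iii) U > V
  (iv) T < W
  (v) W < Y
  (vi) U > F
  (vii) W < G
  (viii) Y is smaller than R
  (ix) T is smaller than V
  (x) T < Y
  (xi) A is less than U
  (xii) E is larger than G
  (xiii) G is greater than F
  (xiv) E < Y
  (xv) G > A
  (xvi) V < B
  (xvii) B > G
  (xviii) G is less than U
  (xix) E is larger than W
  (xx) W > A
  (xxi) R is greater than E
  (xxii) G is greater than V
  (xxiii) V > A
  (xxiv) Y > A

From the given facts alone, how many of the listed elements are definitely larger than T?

8

Directly above T: W, V, Y.
One step further: G, E, U, R, B (8 so far).
No other element is forced above T by the given relations, so the count is 8.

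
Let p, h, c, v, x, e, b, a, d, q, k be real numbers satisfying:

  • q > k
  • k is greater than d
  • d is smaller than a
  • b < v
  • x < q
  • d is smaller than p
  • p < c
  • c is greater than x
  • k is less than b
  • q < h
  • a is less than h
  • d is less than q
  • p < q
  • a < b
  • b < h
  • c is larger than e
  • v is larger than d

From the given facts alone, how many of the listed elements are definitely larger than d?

8

Directly above d: a, p, k, q, v.
One step further: b, c, h (8 so far).
No other element is forced above d by the given relations, so the count is 8.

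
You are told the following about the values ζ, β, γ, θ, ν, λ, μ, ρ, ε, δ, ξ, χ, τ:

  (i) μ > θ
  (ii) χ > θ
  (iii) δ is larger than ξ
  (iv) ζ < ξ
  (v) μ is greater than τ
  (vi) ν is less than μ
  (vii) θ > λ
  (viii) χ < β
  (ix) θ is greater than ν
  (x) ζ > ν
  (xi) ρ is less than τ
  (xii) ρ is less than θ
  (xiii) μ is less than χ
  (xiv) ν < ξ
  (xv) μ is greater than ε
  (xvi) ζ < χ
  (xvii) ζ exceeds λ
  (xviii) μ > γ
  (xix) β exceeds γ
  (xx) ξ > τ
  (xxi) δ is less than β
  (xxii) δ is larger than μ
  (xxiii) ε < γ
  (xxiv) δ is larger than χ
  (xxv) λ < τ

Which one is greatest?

β

ν is not greatest since ν < θ; ρ is not greatest since ρ < τ; λ is not greatest since λ < θ; ε is not greatest since ε < γ; ζ is not greatest since ζ < ξ; θ is not greatest since θ < χ; τ is not greatest since τ < μ; γ is not greatest since γ < β; μ is not greatest since μ < δ; ξ is not greatest since ξ < δ; χ is not greatest since χ < β; δ is not greatest since δ < β.
Only β has nothing above it, so β is the greatest.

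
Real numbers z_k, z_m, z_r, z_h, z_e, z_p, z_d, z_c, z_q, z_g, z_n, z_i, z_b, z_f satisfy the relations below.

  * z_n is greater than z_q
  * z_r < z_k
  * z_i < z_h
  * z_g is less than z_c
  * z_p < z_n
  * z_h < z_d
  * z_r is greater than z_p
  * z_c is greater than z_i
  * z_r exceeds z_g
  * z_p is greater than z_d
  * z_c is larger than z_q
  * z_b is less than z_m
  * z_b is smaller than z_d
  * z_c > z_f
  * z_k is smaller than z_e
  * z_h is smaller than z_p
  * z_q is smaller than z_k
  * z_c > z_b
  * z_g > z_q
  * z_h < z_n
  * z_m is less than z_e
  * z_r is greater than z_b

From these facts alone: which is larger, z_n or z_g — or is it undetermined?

Following every chain through z_g: above z_g we get z_c, z_r, z_k, z_e; below z_g we get z_q.
z_n is not reached, and no chain runs the other way from z_n to z_g.
So the given relations leave the order of z_g and z_n undetermined.

undetermined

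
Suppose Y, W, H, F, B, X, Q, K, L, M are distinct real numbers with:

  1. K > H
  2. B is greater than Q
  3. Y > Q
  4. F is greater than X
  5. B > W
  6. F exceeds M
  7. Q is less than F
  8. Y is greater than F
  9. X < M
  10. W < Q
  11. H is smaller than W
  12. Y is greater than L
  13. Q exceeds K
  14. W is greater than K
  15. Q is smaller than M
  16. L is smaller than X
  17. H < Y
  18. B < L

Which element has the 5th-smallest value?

Chaining the given pairs: H < K < W < Q < B < L < X < M < F < Y.
The 5th smallest is B.

B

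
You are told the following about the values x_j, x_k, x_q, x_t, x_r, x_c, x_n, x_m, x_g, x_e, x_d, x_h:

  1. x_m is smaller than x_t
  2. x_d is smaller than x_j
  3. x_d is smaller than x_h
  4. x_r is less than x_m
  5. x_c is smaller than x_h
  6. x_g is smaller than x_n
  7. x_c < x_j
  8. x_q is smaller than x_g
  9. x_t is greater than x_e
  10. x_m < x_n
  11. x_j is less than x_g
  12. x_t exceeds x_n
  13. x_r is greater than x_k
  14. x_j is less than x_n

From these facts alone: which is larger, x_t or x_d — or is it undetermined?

x_d < x_j < x_g < x_n < x_t, by transitivity through x_j, x_g, x_n.
So x_t is larger.

x_t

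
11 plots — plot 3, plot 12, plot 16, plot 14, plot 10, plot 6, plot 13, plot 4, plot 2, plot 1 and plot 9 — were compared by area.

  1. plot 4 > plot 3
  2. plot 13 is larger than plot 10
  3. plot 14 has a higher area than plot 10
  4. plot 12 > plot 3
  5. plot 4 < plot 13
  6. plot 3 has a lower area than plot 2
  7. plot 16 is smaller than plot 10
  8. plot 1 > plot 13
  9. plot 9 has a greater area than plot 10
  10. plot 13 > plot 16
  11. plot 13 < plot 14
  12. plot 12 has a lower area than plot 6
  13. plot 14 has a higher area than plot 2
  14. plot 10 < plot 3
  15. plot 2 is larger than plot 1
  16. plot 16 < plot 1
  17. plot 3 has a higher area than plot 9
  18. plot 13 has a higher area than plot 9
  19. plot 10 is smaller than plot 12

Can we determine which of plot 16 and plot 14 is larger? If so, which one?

plot 14

Following the relations from plot 16: plot 16 < plot 10 < plot 3 < plot 4 < plot 13 < plot 1 < plot 2 < plot 14.
So plot 14 is larger.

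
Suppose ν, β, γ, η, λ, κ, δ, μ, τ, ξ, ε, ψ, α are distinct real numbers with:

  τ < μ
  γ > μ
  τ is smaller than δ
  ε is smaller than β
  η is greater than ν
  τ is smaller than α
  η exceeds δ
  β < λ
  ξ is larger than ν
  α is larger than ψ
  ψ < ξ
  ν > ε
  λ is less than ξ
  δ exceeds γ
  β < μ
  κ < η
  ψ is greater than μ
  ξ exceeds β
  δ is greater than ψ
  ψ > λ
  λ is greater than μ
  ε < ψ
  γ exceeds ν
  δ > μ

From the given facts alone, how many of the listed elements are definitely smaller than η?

10

The elements the relations force below η are ε, τ, β, μ, ν, γ, λ, ψ, δ, κ — no chain reaches any other.
That is 10.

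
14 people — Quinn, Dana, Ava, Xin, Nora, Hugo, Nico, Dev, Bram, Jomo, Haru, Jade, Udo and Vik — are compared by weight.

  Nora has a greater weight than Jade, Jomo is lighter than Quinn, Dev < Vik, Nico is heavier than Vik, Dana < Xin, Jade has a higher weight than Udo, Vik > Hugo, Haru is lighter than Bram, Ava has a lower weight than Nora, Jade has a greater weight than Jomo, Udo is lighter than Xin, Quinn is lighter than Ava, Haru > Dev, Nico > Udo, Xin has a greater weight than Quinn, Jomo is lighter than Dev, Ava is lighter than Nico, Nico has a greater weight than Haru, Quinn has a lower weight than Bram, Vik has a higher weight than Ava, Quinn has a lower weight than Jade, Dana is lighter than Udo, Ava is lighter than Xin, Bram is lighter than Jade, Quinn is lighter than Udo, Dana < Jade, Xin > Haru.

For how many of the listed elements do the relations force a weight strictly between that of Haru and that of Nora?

Chaining upward from Haru reaches: Bram, Xin, Jade, Nico.
Chaining downward from Nora reaches: Jomo, Quinn, Ava, Dana, Udo, Dev, Bram, Jade.
Strictly between Haru and Nora are those in both lists: Bram, Jade — 2 elements.

2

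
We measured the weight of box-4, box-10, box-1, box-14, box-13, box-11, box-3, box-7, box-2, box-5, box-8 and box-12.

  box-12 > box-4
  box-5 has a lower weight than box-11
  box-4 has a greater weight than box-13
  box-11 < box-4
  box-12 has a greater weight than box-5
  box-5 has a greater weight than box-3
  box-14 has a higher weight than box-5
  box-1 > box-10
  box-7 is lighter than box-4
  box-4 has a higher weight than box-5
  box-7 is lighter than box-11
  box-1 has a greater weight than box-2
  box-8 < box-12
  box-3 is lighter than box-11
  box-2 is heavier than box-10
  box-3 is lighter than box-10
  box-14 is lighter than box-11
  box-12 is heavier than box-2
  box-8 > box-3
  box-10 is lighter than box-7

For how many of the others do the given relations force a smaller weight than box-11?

From box-11 the given relations immediately reach box-3, box-5, box-14, box-7.
From those, box-10 — 5 in total.
No other element is forced below box-11 by the given relations, so the count is 5.

5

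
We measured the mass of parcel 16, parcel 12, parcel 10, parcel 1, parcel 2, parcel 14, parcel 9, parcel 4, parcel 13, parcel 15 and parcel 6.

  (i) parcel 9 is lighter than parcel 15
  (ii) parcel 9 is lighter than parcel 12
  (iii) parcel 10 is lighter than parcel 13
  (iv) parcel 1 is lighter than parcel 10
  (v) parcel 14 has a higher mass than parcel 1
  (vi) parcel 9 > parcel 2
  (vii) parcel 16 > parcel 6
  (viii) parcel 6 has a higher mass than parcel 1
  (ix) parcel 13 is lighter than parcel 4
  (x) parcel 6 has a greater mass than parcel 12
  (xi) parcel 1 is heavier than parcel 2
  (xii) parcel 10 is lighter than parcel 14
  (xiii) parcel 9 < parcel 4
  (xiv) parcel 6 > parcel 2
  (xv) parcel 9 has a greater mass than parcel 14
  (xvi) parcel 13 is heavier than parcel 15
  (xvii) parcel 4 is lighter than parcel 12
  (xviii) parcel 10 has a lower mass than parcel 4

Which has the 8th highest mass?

parcel 14

Chaining the given pairs: parcel 2 < parcel 1 < parcel 10 < parcel 14 < parcel 9 < parcel 15 < parcel 13 < parcel 4 < parcel 12 < parcel 6 < parcel 16.
Counting 8 from the largest end gives parcel 14.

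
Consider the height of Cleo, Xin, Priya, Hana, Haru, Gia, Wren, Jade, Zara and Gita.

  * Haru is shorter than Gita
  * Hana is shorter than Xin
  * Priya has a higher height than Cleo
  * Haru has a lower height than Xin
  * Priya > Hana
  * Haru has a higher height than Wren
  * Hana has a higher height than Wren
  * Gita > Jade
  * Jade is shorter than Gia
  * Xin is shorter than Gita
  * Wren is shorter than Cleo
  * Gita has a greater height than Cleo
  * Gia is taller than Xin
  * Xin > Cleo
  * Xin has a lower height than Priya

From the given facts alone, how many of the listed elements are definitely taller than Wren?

7

Directly above Wren: Cleo, Hana, Haru.
One step further: Xin, Gita, Priya (6 so far).
One step further: Gia (7 so far).
No other element is forced above Wren by the given relations, so the count is 7.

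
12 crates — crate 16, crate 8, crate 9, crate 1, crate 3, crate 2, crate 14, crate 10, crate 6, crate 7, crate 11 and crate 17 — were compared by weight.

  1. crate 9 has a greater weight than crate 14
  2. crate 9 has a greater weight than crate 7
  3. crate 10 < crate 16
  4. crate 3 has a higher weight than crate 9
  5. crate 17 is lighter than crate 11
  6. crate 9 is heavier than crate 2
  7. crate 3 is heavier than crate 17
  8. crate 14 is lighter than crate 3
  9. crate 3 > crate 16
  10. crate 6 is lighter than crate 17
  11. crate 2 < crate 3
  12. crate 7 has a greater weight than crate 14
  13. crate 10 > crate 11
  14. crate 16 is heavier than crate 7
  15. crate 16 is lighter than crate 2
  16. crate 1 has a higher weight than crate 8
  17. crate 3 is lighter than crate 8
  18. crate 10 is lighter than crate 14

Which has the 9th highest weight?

crate 10

Chaining the given pairs: crate 6 < crate 17 < crate 11 < crate 10 < crate 14 < crate 7 < crate 16 < crate 2 < crate 9 < crate 3 < crate 8 < crate 1.
Counting 9 from the largest end gives crate 10.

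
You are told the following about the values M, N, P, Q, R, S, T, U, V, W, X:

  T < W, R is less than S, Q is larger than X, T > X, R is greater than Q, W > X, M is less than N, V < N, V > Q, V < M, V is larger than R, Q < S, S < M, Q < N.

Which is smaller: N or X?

X

Following the relations from X: X < Q < R < S < M < N.
So X < N; X is the smaller of the two.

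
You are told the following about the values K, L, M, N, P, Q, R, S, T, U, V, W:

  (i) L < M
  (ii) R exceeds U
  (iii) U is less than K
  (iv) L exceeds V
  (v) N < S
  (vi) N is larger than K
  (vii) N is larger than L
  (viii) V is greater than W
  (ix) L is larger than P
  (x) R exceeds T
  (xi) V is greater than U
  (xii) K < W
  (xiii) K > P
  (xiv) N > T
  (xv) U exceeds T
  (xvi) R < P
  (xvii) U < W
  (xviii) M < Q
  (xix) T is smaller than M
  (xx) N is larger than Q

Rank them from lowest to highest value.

T < U < R < P < K < W < V < L < M < Q < N < S

Nothing is placed below T, so it is least; from there T < U; U < R; R < P; P < K; K < W; W < V; V < L; L < M; M < Q; Q < N; N < S, each given directly.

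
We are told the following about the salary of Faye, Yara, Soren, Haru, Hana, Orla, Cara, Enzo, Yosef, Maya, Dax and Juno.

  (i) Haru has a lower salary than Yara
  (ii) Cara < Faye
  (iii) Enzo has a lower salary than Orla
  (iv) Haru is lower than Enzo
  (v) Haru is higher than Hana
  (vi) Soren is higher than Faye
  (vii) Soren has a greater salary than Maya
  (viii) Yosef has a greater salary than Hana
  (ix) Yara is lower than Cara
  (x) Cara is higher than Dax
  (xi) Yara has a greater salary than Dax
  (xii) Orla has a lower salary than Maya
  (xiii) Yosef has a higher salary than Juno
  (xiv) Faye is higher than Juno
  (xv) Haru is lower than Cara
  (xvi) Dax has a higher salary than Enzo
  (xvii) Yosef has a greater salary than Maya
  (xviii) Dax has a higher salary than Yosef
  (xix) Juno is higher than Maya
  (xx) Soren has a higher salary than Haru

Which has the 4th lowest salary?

Orla

Chaining the given pairs: Hana < Haru < Enzo < Orla < Maya < Juno < Yosef < Dax < Yara < Cara < Faye < Soren.
The 4th smallest is Orla.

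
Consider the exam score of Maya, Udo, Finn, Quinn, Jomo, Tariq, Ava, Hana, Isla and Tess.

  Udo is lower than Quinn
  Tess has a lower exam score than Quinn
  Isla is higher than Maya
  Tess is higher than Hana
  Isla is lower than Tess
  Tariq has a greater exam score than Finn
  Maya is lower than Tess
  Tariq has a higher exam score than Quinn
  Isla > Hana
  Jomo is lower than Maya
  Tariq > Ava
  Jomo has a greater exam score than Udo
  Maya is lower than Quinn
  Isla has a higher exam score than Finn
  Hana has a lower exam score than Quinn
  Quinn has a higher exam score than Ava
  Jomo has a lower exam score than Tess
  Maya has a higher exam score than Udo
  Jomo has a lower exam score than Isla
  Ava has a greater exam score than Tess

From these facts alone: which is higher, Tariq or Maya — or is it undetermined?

Following the relations from Maya: Maya < Isla < Tess < Ava < Quinn < Tariq.
So Tariq is higher.

Tariq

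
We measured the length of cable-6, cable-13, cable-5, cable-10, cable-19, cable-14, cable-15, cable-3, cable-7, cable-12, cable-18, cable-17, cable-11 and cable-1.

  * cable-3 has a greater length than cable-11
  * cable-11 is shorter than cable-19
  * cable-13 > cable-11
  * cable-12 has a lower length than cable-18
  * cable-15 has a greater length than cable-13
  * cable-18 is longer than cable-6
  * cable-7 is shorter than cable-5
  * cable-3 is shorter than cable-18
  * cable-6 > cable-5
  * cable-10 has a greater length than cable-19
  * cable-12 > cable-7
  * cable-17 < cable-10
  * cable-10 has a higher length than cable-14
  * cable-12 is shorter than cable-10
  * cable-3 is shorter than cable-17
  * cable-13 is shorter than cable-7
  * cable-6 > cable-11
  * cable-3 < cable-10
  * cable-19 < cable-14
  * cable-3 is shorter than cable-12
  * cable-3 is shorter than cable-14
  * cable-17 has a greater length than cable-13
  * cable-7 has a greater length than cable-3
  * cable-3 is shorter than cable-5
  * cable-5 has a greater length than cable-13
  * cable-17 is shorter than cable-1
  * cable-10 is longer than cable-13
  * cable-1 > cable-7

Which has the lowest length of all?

cable-11

cable-13 is not least since cable-11 < cable-13; cable-3 is not least since cable-11 < cable-3; cable-15 is not least since cable-13 < cable-15; cable-17 is not least since cable-3 < cable-17; cable-7 is not least since cable-3 < cable-7; cable-19 is not least since cable-11 < cable-19; cable-5 is not least since cable-7 < cable-5; cable-12 is not least since cable-3 < cable-12; cable-1 is not least since cable-17 < cable-1; cable-6 is not least since cable-5 < cable-6; cable-14 is not least since cable-3 < cable-14; cable-18 is not least since cable-12 < cable-18; cable-10 is not least since cable-14 < cable-10.
Only cable-11 has nothing below it, so cable-11 is the lowest length.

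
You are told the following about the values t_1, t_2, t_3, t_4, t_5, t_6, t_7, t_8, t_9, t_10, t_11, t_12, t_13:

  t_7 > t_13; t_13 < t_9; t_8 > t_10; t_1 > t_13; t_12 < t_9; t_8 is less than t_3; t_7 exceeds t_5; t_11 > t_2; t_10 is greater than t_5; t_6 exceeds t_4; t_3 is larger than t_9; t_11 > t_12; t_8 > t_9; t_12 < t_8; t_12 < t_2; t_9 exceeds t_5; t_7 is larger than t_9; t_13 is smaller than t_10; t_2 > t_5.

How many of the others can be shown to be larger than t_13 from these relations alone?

From t_13 the given relations immediately reach t_1, t_10, t_9, t_7.
From those, t_8, t_3 — 6 in total.
Nothing else is reachable above t_13; 6 in all.

6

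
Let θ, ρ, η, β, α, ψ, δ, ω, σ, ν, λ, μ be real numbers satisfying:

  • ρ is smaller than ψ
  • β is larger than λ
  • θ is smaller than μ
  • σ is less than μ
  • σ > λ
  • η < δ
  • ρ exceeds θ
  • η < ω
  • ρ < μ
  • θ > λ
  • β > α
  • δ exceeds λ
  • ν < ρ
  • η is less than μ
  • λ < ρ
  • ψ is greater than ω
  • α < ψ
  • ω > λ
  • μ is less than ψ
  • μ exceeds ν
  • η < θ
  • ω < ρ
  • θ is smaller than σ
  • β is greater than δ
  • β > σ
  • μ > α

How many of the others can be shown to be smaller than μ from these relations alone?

8

The elements the relations force below μ are λ, η, θ, ω, α, σ, ν, ρ — no chain reaches any other.
That is 8.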